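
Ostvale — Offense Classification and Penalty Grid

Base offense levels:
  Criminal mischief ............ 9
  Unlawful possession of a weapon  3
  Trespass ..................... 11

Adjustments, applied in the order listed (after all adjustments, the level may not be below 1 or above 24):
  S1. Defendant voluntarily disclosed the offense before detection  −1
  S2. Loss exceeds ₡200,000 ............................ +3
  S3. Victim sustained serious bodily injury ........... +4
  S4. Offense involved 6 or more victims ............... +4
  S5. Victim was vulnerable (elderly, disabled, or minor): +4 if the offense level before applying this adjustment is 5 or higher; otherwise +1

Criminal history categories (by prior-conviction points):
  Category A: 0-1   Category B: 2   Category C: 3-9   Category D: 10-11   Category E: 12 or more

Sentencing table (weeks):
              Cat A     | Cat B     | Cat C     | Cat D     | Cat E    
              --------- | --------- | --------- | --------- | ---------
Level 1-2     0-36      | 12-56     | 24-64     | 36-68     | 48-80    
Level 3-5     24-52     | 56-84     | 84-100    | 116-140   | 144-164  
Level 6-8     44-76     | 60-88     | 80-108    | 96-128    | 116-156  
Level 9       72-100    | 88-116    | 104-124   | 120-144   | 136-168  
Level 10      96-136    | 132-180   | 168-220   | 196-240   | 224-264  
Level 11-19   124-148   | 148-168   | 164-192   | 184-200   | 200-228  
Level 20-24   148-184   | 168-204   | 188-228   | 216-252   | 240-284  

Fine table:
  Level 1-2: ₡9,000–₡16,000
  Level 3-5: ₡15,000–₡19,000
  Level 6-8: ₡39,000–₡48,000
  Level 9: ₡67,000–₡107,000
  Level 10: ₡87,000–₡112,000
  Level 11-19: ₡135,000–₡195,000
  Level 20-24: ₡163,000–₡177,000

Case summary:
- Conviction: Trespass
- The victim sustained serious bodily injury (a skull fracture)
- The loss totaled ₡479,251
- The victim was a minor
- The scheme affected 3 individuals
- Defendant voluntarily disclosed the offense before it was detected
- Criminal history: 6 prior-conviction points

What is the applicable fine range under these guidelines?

₡163,000–₡177,000

Base offense level for trespass: 11.
S1 applies: 11 − 1 = 10.
S2 applies: 10 + 3 = 13.
S3 applies: 13 + 4 = 17.
S4 does not apply.
S5 applies (level before this adjustment is 17 ≥ 5, so +4): 17 + 4 = 21.
Final offense level: 21.
Level 21 falls in the 20-24 band.
Fine table: Level 20-24 → ₡163,000–₡177,000.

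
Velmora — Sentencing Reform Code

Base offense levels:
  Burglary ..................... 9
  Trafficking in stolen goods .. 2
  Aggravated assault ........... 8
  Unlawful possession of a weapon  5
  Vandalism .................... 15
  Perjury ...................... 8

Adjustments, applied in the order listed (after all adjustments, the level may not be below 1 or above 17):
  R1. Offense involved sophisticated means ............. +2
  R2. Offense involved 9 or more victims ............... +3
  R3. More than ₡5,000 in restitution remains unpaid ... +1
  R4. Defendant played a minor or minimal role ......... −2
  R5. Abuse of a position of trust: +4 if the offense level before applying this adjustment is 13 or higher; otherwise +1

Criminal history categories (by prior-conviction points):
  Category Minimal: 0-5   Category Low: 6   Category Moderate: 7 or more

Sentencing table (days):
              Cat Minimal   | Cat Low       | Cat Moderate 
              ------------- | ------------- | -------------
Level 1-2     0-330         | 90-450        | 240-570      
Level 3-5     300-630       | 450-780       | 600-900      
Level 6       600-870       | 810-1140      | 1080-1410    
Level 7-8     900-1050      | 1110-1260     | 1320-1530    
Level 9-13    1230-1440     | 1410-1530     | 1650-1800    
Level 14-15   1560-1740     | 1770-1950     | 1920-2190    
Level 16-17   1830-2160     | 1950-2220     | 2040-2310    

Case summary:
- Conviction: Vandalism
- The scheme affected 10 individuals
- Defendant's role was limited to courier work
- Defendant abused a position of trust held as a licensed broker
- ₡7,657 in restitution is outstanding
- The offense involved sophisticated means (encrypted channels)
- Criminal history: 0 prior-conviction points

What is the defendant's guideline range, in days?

Base offense level for vandalism: 15.
R1 applies: 15 + 2 = 17.
R2 applies: 17 + 3 = 20.
R3 applies: 20 + 1 = 21.
R4 applies: 21 − 2 = 19.
R5 applies (level before this adjustment is 19 ≥ 13, so +4): 19 + 4 = 23.
Level 23 exceeds the maximum of 17; capped at 17.
Final offense level: 17.
Criminal history: 0 prior points → Category Minimal (0-5).
Level 17 falls in the 16-17 band.
Grid: Level 16-17 × Category Minimal = 1830-2160 days.

1830-2160 days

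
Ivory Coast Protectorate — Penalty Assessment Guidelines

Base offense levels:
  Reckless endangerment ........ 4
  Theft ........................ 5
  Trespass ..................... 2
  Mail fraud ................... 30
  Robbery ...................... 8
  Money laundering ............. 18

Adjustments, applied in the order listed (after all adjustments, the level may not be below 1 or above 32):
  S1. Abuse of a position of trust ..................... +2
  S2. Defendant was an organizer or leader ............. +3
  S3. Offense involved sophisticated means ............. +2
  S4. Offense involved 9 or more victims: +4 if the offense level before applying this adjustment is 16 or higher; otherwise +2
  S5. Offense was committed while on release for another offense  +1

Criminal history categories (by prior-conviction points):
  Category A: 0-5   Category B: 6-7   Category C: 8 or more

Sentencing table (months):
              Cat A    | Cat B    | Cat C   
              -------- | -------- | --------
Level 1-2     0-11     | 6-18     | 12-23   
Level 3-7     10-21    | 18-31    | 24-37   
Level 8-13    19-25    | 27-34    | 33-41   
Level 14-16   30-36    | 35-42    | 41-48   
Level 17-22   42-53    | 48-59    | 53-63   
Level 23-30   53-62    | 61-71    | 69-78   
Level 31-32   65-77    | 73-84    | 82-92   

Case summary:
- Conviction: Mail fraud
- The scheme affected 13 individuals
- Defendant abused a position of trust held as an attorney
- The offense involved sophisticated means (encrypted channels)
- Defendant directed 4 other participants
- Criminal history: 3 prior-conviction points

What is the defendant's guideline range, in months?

Base offense level for mail fraud: 30.
S1 applies: 30 + 2 = 32.
S2 applies: 32 + 3 = 35.
S3 applies: 35 + 2 = 37.
S4 applies (level before this adjustment is 37 ≥ 16, so +4): 37 + 4 = 41.
S5 does not apply.
Level 41 exceeds the maximum of 32; capped at 32.
Final offense level: 32.
Criminal history: 3 prior points → Category A (0-5).
Level 32 falls in the 31-32 band.
Grid: Level 31-32 × Category A = 65-77 months.

65-77 months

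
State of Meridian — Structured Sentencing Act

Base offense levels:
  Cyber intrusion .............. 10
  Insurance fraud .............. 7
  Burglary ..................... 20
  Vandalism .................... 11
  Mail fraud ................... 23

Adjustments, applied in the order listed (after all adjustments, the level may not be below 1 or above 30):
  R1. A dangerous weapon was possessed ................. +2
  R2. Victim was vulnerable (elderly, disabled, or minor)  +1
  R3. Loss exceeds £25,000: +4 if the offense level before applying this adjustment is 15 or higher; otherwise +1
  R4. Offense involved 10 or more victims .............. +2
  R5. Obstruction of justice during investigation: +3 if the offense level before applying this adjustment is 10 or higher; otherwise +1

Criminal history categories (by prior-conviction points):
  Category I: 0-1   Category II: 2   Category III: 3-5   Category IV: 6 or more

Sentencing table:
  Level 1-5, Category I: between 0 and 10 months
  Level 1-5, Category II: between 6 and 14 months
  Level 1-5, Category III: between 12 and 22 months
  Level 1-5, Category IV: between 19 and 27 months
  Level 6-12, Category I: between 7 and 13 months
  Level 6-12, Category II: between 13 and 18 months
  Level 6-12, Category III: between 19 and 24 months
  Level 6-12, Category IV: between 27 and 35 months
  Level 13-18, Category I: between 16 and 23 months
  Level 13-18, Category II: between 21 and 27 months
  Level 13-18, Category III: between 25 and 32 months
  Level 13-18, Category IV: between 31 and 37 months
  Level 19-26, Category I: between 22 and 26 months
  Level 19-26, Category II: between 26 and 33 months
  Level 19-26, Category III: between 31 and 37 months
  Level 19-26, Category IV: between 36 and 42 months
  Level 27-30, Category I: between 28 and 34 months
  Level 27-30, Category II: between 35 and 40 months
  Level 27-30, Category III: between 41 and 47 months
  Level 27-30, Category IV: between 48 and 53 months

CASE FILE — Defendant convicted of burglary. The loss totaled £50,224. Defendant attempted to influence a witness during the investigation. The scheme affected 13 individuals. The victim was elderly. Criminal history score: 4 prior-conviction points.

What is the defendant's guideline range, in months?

Base offense level for burglary: 20.
R1 does not apply.
R2 applies: 20 + 1 = 21.
R3 applies (level before this adjustment is 21 ≥ 15, so +4): 21 + 4 = 25.
R4 applies: 25 + 2 = 27.
R5 applies (level before this adjustment is 27 ≥ 10, so +3): 27 + 3 = 30.
Final offense level: 30.
Criminal history: 4 prior points → Category III (3-5).
Level 30 falls in the 27-30 band.
Grid: Level 27-30 × Category III = 41-47 months.

41-47 months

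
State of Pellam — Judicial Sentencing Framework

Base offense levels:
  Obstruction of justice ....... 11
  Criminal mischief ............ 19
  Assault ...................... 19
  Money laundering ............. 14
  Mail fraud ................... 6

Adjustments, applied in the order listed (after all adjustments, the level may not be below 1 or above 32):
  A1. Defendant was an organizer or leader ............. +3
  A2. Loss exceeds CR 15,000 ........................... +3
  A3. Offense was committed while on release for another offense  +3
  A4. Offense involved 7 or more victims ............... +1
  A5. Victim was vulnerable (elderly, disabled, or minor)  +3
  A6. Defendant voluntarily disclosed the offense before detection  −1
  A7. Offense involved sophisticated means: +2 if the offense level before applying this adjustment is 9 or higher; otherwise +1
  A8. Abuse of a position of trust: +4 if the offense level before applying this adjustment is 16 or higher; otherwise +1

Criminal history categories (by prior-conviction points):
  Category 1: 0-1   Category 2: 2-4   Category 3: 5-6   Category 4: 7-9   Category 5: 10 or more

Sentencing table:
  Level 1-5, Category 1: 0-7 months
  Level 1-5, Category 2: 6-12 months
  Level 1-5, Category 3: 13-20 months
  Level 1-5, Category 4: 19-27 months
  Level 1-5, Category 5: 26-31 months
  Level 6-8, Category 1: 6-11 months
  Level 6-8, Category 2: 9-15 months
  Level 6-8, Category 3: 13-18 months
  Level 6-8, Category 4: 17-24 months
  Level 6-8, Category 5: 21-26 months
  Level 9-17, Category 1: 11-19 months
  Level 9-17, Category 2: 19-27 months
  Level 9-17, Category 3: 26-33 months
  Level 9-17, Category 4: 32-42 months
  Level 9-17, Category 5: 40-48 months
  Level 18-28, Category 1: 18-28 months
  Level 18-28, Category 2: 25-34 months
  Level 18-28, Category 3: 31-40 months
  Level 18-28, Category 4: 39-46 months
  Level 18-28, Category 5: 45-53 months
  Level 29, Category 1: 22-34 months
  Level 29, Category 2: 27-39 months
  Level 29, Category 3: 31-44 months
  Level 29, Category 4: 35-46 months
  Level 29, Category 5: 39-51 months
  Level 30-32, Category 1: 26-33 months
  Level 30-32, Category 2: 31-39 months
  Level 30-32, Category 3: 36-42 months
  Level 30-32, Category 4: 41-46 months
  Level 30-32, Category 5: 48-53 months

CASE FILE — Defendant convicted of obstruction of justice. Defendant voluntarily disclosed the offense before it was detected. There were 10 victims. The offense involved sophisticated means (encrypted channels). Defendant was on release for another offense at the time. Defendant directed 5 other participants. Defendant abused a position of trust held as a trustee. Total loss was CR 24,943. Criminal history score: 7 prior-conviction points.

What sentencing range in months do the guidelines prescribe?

39-46 months

Base offense level for obstruction of justice: 11.
A1 applies: 11 + 3 = 14.
A2 applies: 14 + 3 = 17.
A3 applies: 17 + 3 = 20.
A4 applies: 20 + 1 = 21.
A6 applies: 21 − 1 = 20.
A7 applies (level before this adjustment is 20 ≥ 9, so +2): 20 + 2 = 22.
A8 applies (level before this adjustment is 22 ≥ 16, so +4): 22 + 4 = 26.
Final offense level: 26.
Criminal history: 7 prior points → Category 4 (7-9).
Level 26 falls in the 18-28 band.
Grid: Level 18-28 × Category 4 = 39-46 months.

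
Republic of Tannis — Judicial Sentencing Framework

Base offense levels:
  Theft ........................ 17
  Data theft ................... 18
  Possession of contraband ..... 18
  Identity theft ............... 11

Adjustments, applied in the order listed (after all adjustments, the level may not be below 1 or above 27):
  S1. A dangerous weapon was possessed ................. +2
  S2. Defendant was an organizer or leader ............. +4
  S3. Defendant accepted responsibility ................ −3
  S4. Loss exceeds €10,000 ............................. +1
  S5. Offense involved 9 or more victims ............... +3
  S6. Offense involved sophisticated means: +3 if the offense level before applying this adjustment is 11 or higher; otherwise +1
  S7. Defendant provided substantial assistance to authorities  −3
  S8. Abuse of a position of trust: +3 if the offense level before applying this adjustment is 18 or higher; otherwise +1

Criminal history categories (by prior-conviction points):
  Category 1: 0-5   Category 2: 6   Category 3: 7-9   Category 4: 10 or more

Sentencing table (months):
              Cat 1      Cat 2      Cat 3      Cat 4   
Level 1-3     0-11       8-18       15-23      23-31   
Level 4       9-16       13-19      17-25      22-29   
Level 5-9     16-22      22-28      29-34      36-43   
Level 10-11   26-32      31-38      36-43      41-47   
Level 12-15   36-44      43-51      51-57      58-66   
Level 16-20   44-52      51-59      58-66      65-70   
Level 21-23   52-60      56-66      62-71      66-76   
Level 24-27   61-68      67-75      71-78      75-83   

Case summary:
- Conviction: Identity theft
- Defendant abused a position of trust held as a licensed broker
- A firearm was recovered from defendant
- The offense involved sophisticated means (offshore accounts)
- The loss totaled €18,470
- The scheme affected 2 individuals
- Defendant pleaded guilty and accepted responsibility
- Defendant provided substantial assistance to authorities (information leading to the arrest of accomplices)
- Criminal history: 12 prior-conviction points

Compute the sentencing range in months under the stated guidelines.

Base offense level for identity theft: 11.
S1 applies: 11 + 2 = 13.
S3 applies: 13 − 3 = 10.
S4 applies: 10 + 1 = 11.
S5 does not apply.
S6 applies (level before this adjustment is 11 ≥ 11, so +3): 11 + 3 = 14.
S7 applies: 14 − 3 = 11.
S8 applies (level before this adjustment is 11 < 18, so +1): 11 + 1 = 12.
Final offense level: 12.
Criminal history: 12 prior points → Category 4 (10+).
Level 12 falls in the 12-15 band.
Grid: Level 12-15 × Category 4 = 58-66 months.

58-66 months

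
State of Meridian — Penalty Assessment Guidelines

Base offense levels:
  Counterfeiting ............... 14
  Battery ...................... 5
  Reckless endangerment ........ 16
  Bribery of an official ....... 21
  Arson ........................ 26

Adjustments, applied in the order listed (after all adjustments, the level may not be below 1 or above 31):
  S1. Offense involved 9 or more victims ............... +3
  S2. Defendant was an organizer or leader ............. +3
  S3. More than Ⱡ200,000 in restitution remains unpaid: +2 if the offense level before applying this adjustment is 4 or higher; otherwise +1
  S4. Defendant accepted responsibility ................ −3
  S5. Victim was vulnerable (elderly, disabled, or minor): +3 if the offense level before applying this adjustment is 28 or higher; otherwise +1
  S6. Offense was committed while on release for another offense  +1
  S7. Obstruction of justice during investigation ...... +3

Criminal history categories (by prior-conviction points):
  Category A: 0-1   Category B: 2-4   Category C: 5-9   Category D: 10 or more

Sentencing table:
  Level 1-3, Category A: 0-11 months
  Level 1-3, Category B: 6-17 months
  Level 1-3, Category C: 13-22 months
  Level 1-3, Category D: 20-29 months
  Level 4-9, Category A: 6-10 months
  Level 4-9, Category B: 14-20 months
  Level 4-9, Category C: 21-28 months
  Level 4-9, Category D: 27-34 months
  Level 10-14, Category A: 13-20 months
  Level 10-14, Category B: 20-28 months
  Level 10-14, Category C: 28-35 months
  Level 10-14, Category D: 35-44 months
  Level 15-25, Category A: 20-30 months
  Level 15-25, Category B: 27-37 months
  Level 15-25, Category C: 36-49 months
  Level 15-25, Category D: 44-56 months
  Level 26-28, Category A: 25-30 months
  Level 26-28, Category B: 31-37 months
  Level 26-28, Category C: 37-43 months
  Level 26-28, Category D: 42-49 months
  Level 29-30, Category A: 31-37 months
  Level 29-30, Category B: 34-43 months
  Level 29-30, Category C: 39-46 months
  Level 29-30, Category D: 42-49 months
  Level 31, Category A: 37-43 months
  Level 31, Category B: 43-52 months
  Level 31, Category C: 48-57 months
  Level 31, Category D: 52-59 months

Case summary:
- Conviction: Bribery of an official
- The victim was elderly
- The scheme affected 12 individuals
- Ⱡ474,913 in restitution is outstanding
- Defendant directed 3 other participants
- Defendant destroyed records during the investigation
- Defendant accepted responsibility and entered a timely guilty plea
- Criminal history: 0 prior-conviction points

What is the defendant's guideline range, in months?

31-37 months

Base offense level for bribery of an official: 21.
S1 applies: 21 + 3 = 24.
S2 applies: 24 + 3 = 27.
S3 applies (level before this adjustment is 27 ≥ 4, so +2): 27 + 2 = 29.
S4 applies: 29 − 3 = 26.
S5 applies (level before this adjustment is 26 < 28, so +1): 26 + 1 = 27.
S6 does not apply.
S7 applies: 27 + 3 = 30.
Final offense level: 30.
Criminal history: 0 prior points → Category A (0-1).
Level 30 falls in the 29-30 band.
Grid: Level 29-30 × Category A = 31-37 months.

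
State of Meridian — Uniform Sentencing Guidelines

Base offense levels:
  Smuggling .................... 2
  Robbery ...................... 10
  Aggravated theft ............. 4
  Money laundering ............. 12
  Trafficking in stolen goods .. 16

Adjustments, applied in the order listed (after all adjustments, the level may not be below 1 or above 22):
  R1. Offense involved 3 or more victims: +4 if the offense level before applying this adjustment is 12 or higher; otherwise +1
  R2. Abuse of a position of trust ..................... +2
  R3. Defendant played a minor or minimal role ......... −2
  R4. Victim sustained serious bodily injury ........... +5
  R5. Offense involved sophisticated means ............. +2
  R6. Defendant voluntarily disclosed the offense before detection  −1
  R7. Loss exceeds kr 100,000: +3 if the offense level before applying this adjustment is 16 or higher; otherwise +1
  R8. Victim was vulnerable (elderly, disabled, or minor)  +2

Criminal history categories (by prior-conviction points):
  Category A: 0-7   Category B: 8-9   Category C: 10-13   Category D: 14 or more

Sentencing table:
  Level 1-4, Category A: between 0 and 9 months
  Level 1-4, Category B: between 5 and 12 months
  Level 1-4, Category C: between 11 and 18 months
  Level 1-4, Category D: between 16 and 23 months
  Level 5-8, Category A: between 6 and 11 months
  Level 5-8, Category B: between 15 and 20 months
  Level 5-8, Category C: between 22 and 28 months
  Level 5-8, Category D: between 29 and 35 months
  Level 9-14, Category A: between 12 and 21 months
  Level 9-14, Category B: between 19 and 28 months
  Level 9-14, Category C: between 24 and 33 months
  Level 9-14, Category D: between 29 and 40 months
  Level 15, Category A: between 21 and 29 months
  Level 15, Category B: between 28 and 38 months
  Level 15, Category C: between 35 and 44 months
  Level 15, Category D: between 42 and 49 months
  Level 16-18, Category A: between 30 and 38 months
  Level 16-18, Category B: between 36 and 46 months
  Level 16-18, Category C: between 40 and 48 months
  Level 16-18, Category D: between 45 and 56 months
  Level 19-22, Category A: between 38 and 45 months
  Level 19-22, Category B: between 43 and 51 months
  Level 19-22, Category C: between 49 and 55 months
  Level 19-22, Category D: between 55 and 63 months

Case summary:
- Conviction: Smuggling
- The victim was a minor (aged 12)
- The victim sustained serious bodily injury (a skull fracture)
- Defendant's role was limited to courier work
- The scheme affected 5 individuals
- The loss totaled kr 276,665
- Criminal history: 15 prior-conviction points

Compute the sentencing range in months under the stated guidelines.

29-40 months

Base offense level for smuggling: 2.
R1 applies (level before this adjustment is 2 < 12, so +1): 2 + 1 = 3.
R2 does not apply.
R3 applies: 3 − 2 = 1.
R4 applies: 1 + 5 = 6.
R7 applies (level before this adjustment is 6 < 16, so +1): 6 + 1 = 7.
R8 applies: 7 + 2 = 9.
Final offense level: 9.
Criminal history: 15 prior points → Category D (14+).
Level 9 falls in the 9-14 band.
Grid: Level 9-14 × Category D = 29-40 months.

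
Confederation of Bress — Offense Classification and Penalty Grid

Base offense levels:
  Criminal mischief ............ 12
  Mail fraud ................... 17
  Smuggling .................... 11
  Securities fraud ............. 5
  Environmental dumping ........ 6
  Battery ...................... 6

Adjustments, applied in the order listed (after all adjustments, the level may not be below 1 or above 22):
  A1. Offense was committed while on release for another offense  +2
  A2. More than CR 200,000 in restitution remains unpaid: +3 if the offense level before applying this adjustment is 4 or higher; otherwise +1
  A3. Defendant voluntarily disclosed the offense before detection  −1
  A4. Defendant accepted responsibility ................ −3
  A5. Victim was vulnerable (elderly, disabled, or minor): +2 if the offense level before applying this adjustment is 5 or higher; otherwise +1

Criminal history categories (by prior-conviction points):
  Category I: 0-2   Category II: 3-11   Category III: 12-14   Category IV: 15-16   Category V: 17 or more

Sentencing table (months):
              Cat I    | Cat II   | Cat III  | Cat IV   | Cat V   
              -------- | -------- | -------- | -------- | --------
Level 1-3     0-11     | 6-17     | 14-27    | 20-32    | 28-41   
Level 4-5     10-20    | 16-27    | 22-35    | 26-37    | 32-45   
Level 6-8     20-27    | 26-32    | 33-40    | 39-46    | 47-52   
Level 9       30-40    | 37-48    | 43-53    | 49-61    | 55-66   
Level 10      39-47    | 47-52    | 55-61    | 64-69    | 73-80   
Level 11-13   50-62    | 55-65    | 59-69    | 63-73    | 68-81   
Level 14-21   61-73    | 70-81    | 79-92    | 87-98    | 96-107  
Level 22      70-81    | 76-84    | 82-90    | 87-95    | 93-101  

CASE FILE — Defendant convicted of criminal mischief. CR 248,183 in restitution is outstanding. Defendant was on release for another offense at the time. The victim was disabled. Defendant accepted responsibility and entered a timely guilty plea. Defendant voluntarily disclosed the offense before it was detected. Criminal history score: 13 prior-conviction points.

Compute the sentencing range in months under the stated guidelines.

Base offense level for criminal mischief: 12.
A1 applies: 12 + 2 = 14.
A2 applies (level before this adjustment is 14 ≥ 4, so +3): 14 + 3 = 17.
A3 applies: 17 − 1 = 16.
A4 applies: 16 − 3 = 13.
A5 applies (level before this adjustment is 13 ≥ 5, so +2): 13 + 2 = 15.
Final offense level: 15.
Criminal history: 13 prior points → Category III (12-14).
Level 15 falls in the 14-21 band.
Grid: Level 14-21 × Category III = 79-92 months.

79-92 months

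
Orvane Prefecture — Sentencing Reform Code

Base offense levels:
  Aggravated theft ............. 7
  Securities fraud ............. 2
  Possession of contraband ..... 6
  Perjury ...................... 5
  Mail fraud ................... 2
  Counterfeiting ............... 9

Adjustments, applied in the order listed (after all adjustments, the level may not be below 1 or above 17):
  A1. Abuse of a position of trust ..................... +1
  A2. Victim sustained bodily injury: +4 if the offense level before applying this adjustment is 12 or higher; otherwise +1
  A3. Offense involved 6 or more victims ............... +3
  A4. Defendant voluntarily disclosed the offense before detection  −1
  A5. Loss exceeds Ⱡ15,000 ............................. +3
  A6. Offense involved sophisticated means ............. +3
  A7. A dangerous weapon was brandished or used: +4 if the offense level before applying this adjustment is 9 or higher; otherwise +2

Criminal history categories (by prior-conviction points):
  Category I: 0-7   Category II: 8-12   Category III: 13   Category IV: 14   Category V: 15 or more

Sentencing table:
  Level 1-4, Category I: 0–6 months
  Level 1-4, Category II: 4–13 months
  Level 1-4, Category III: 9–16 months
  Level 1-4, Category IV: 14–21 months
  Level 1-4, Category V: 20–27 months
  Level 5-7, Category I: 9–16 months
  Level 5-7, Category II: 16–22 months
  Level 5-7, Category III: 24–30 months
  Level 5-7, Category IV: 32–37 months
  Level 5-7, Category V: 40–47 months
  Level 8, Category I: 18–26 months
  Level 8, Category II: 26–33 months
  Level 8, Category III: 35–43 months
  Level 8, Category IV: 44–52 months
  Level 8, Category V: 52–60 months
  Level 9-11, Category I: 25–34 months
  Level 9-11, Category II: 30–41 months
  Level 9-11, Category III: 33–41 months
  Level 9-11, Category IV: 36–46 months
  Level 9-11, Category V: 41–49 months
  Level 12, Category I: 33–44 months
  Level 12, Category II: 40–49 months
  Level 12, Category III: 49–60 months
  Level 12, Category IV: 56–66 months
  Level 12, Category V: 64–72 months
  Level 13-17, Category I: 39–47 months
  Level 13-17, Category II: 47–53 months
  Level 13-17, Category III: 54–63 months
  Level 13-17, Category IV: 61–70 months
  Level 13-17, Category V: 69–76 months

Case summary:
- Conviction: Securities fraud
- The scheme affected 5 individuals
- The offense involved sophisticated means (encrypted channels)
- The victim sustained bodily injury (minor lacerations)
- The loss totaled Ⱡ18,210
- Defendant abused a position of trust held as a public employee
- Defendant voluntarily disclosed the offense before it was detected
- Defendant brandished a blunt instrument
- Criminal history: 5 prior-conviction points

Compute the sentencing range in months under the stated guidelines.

Base offense level for securities fraud: 2.
A1 applies: 2 + 1 = 3.
A2 applies (level before this adjustment is 3 < 12, so +1): 3 + 1 = 4.
A3 does not apply.
A4 applies: 4 − 1 = 3.
A5 applies: 3 + 3 = 6.
A6 applies: 6 + 3 = 9.
A7 applies (level before this adjustment is 9 ≥ 9, so +4): 9 + 4 = 13.
Final offense level: 13.
Criminal history: 5 prior points → Category I (0-7).
Level 13 falls in the 13-17 band.
Grid: Level 13-17 × Category I = 39-47 months.

39-47 months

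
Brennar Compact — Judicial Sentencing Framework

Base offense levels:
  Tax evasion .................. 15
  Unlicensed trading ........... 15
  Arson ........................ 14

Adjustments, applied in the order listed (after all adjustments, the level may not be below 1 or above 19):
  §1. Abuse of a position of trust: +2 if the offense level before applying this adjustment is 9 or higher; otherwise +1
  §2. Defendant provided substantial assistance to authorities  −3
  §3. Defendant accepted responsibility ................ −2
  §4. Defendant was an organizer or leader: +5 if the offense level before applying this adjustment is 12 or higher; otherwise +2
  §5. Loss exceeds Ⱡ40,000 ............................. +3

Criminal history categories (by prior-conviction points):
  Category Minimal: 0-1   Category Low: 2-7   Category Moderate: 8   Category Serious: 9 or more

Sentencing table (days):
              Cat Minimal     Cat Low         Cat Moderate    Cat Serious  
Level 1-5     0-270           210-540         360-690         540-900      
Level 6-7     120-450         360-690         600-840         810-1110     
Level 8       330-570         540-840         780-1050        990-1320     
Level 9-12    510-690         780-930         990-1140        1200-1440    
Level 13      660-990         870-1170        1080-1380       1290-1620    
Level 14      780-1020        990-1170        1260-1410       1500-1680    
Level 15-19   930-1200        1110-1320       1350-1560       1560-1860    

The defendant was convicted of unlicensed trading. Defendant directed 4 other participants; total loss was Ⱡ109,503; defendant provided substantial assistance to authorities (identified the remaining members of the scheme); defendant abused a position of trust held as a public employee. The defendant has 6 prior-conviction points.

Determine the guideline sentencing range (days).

Base offense level for unlicensed trading: 15.
§1 applies (level before this adjustment is 15 ≥ 9, so +2): 15 + 2 = 17.
§2 applies: 17 − 3 = 14.
§4 applies (level before this adjustment is 14 ≥ 12, so +5): 14 + 5 = 19.
§5 applies: 19 + 3 = 22.
Level 22 exceeds the maximum of 19; capped at 19.
Final offense level: 19.
Criminal history: 6 prior points → Category Low (2-7).
Level 19 falls in the 15-19 band.
Grid: Level 15-19 × Category Low = 1110-1320 days.

1110-1320 days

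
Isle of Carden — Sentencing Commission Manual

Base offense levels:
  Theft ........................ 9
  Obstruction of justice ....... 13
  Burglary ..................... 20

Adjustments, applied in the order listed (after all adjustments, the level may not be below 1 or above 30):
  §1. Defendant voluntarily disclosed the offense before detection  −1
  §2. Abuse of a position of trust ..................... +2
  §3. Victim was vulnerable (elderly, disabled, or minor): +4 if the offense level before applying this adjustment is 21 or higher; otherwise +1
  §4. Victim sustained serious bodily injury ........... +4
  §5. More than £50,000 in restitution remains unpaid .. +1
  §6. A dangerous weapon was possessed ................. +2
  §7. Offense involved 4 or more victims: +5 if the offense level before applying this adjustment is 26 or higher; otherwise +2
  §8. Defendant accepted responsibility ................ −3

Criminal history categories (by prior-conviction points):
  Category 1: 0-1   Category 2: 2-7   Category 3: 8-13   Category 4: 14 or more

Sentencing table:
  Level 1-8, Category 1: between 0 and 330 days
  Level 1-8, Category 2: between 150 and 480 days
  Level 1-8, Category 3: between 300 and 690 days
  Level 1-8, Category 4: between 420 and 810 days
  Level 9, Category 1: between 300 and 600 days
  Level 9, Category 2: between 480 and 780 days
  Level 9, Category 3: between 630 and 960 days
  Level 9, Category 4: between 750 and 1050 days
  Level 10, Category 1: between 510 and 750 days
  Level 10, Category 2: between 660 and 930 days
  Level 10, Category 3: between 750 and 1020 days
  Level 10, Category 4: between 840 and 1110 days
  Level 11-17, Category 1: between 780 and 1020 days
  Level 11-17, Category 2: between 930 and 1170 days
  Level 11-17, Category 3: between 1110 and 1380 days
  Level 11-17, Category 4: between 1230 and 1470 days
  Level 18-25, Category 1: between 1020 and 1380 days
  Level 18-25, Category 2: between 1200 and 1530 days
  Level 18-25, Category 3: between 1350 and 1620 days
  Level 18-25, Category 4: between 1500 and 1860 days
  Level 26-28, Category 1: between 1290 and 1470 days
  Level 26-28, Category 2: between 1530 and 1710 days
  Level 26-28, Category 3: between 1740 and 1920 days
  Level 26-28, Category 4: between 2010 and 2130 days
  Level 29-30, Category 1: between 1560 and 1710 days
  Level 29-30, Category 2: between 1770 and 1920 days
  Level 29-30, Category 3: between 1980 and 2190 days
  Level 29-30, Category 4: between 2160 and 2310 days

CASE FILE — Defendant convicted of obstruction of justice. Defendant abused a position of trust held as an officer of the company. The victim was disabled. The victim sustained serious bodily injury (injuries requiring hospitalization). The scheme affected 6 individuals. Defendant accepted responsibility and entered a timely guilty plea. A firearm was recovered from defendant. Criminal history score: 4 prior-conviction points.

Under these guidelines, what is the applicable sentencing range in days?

Base offense level for obstruction of justice: 13.
§2 applies: 13 + 2 = 15.
§3 applies (level before this adjustment is 15 < 21, so +1): 15 + 1 = 16.
§4 applies: 16 + 4 = 20.
§5 does not apply.
§6 applies: 20 + 2 = 22.
§7 applies (level before this adjustment is 22 < 26, so +2): 22 + 2 = 24.
§8 applies: 24 − 3 = 21.
Final offense level: 21.
Criminal history: 4 prior points → Category 2 (2-7).
Level 21 falls in the 18-25 band.
Grid: Level 18-25 × Category 2 = 1200-1530 days.

1200-1530 days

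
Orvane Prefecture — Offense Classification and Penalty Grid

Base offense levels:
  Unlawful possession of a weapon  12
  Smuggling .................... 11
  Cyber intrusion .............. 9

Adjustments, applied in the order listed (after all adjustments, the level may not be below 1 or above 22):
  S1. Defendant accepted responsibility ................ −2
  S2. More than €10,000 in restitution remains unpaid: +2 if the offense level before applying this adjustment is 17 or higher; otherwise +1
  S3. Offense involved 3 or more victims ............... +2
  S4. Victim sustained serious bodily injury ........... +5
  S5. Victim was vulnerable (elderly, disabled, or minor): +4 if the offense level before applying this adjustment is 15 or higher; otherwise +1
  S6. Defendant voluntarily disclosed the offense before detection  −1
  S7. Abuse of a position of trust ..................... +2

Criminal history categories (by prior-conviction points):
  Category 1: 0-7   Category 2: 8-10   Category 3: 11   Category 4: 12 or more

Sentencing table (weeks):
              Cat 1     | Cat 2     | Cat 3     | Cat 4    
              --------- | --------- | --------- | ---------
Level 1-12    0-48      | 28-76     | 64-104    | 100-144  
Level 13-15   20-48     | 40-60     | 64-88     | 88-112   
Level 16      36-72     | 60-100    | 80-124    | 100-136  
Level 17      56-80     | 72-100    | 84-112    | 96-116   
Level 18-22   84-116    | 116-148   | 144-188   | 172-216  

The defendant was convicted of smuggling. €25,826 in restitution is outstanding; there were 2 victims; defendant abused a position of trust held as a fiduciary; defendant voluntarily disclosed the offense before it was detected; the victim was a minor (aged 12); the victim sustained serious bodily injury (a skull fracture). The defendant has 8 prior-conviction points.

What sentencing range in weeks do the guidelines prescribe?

116-148 weeks

Base offense level for smuggling: 11.
S2 applies (level before this adjustment is 11 < 17, so +1): 11 + 1 = 12.
S3 does not apply.
S4 applies: 12 + 5 = 17.
S5 applies (level before this adjustment is 17 ≥ 15, so +4): 17 + 4 = 21.
S6 applies: 21 − 1 = 20.
S7 applies: 20 + 2 = 22.
Final offense level: 22.
Criminal history: 8 prior points → Category 2 (8-10).
Level 22 falls in the 18-22 band.
Grid: Level 18-22 × Category 2 = 116-148 weeks.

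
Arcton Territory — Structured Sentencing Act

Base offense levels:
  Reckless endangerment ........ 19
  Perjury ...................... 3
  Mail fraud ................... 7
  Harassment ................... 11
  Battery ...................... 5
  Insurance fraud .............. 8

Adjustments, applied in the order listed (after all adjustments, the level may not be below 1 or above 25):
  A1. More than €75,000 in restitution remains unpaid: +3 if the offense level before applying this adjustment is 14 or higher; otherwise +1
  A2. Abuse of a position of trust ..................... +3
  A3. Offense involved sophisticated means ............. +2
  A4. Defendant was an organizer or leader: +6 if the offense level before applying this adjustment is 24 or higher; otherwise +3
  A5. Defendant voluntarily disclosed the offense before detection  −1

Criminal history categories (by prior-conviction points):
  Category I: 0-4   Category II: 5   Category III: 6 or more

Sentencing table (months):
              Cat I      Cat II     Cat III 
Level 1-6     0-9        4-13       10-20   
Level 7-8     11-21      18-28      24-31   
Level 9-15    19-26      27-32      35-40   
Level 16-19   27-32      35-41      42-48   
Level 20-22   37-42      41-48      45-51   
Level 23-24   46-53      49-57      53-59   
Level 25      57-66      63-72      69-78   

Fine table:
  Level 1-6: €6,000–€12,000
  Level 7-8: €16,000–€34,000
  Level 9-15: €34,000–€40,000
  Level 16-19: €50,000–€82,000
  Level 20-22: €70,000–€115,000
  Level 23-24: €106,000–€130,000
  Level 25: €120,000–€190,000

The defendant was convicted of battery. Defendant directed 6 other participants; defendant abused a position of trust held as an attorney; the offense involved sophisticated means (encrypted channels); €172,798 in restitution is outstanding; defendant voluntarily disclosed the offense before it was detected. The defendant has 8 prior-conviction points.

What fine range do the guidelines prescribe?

€34,000–€40,000

Base offense level for battery: 5.
A1 applies (level before this adjustment is 5 < 14, so +1): 5 + 1 = 6.
A2 applies: 6 + 3 = 9.
A3 applies: 9 + 2 = 11.
A4 applies (level before this adjustment is 11 < 24, so +3): 11 + 3 = 14.
A5 applies: 14 − 1 = 13.
Final offense level: 13.
Level 13 falls in the 9-15 band.
Fine table: Level 9-15 → €34,000–€40,000.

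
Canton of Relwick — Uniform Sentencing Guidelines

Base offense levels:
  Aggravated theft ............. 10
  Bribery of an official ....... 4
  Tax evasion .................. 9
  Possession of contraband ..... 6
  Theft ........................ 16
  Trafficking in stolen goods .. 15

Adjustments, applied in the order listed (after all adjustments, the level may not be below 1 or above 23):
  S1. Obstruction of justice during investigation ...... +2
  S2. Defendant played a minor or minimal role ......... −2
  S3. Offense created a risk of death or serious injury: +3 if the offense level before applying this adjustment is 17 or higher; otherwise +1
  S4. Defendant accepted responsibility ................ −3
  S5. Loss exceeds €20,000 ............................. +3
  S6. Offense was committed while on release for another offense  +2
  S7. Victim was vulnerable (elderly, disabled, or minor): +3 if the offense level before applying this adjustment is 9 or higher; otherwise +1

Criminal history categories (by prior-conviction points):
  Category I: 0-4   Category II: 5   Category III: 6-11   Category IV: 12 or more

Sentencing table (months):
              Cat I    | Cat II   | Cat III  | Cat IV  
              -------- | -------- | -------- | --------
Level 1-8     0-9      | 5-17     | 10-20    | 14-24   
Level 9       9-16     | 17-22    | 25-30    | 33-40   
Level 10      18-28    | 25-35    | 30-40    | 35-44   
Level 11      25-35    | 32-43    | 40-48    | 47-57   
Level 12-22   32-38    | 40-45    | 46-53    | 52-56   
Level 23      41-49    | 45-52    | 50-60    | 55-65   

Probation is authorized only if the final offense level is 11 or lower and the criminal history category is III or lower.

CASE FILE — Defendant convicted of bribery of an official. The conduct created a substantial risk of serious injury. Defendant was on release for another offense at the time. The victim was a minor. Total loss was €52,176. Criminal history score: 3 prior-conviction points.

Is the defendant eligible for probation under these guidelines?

No

Base offense level for bribery of an official: 4.
S1 does not apply.
S3 applies (level before this adjustment is 4 < 17, so +1): 4 + 1 = 5.
S4 does not apply.
S5 applies: 5 + 3 = 8.
S6 applies: 8 + 2 = 10.
S7 applies (level before this adjustment is 10 ≥ 9, so +3): 10 + 3 = 13.
Final offense level: 13.
Criminal history: 3 prior points → Category I (0-4).
Level 13 falls in the 12-22 band.
Grid: Level 12-22 × Category I = 32-38 months.
Probation check: level 13 > 11 and category I ≤ III → not eligible.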